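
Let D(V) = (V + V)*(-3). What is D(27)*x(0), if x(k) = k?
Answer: 0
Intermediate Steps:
D(V) = -6*V (D(V) = (2*V)*(-3) = -6*V)
D(27)*x(0) = -6*27*0 = -162*0 = 0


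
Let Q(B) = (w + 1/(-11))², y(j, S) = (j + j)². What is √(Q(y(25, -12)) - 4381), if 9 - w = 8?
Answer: 3*I*√58889/11 ≈ 66.183*I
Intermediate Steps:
w = 1 (w = 9 - 1*8 = 9 - 8 = 1)
y(j, S) = 4*j² (y(j, S) = (2*j)² = 4*j²)
Q(B) = 100/121 (Q(B) = (1 + 1/(-11))² = (1 - 1/11)² = (10/11)² = 100/121)
√(Q(y(25, -12)) - 4381) = √(100/121 - 4381) = √(-530001/121) = 3*I*√58889/11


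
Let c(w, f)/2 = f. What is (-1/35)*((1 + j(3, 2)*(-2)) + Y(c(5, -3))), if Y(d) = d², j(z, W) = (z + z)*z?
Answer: -1/35 ≈ -0.028571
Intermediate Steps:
c(w, f) = 2*f
j(z, W) = 2*z² (j(z, W) = (2*z)*z = 2*z²)
(-1/35)*((1 + j(3, 2)*(-2)) + Y(c(5, -3))) = (-1/35)*((1 + (2*3²)*(-2)) + (2*(-3))²) = (-1*1/35)*((1 + (2*9)*(-2)) + (-6)²) = -((1 + 18*(-2)) + 36)/35 = -((1 - 36) + 36)/35 = -(-35 + 36)/35 = -1/35*1 = -1/35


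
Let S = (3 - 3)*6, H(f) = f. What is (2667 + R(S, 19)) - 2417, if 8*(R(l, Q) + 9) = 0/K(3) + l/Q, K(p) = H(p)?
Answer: 241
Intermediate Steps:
K(p) = p
S = 0 (S = 0*6 = 0)
R(l, Q) = -9 + l/(8*Q) (R(l, Q) = -9 + (0/3 + l/Q)/8 = -9 + (0*(⅓) + l/Q)/8 = -9 + (0 + l/Q)/8 = -9 + (l/Q)/8 = -9 + l/(8*Q))
(2667 + R(S, 19)) - 2417 = (2667 + (-9 + (⅛)*0/19)) - 2417 = (2667 + (-9 + (⅛)*0*(1/19))) - 2417 = (2667 + (-9 + 0)) - 2417 = (2667 - 9) - 2417 = 2658 - 2417 = 241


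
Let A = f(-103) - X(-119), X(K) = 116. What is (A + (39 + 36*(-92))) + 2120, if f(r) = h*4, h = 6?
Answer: -1245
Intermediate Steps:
f(r) = 24 (f(r) = 6*4 = 24)
A = -92 (A = 24 - 1*116 = 24 - 116 = -92)
(A + (39 + 36*(-92))) + 2120 = (-92 + (39 + 36*(-92))) + 2120 = (-92 + (39 - 3312)) + 2120 = (-92 - 3273) + 2120 = -3365 + 2120 = -1245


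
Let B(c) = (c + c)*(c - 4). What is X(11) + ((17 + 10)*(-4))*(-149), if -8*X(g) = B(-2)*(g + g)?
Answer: 16026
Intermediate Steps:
B(c) = 2*c*(-4 + c) (B(c) = (2*c)*(-4 + c) = 2*c*(-4 + c))
X(g) = -6*g (X(g) = -2*(-2)*(-4 - 2)*(g + g)/8 = -2*(-2)*(-6)*2*g/8 = -3*2*g = -6*g)
X(11) + ((17 + 10)*(-4))*(-149) = -6*11 + ((17 + 10)*(-4))*(-149) = -66 + (27*(-4))*(-149) = -66 - 108*(-149) = -66 + 16092 = 16026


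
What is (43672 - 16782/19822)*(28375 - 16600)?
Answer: 5096512031775/9911 ≈ 5.1423e+8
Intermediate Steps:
(43672 - 16782/19822)*(28375 - 16600) = (43672 - 16782*1/19822)*11775 = (43672 - 8391/9911)*11775 = (432824801/9911)*11775 = 5096512031775/9911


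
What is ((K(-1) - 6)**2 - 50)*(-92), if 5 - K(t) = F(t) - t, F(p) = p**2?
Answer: 3772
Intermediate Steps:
K(t) = 5 + t - t**2 (K(t) = 5 - (t**2 - t) = 5 + (t - t**2) = 5 + t - t**2)
((K(-1) - 6)**2 - 50)*(-92) = (((5 - 1 - 1*(-1)**2) - 6)**2 - 50)*(-92) = (((5 - 1 - 1*1) - 6)**2 - 50)*(-92) = (((5 - 1 - 1) - 6)**2 - 50)*(-92) = ((3 - 6)**2 - 50)*(-92) = ((-3)**2 - 50)*(-92) = (9 - 50)*(-92) = -41*(-92) = 3772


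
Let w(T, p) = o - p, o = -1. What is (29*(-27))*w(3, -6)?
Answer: -3915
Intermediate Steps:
w(T, p) = -1 - p
(29*(-27))*w(3, -6) = (29*(-27))*(-1 - 1*(-6)) = -783*(-1 + 6) = -783*5 = -3915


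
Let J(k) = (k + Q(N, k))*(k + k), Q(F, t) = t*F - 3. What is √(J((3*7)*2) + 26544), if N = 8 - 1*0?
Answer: 2*√14511 ≈ 240.92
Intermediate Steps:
N = 8 (N = 8 + 0 = 8)
Q(F, t) = -3 + F*t (Q(F, t) = F*t - 3 = -3 + F*t)
J(k) = 2*k*(-3 + 9*k) (J(k) = (k + (-3 + 8*k))*(k + k) = (-3 + 9*k)*(2*k) = 2*k*(-3 + 9*k))
√(J((3*7)*2) + 26544) = √(6*((3*7)*2)*(-1 + 3*((3*7)*2)) + 26544) = √(6*(21*2)*(-1 + 3*(21*2)) + 26544) = √(6*42*(-1 + 3*42) + 26544) = √(6*42*(-1 + 126) + 26544) = √(6*42*125 + 26544) = √(31500 + 26544) = √58044 = 2*√14511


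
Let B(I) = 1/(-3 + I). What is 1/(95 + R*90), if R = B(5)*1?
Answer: 1/140 ≈ 0.0071429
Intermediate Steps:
R = ½ (R = 1/(-3 + 5) = 1/2 = (½)*1 = ½ ≈ 0.50000)
1/(95 + R*90) = 1/(95 + (½)*90) = 1/(95 + 45) = 1/140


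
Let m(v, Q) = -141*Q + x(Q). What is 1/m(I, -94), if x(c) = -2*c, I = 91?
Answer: 1/13442 ≈ 7.4394e-5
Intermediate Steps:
m(v, Q) = -143*Q (m(v, Q) = -141*Q - 2*Q = -143*Q)
1/m(I, -94) = 1/(-143*(-94)) = 1/13442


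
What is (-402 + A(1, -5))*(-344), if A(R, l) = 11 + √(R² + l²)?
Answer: 134504 - 344*√26 ≈ 1.3275e+5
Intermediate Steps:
(-402 + A(1, -5))*(-344) = (-402 + (11 + √(1² + (-5)²)))*(-344) = (-402 + (11 + √(1 + 25)))*(-344) = (-402 + (11 + √26))*(-344) = (-391 + √26)*(-344) = 134504 - 344*√26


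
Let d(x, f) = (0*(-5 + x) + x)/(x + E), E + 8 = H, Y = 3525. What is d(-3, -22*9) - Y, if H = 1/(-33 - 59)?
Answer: -3570549/1013 ≈ -3524.7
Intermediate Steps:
H = -1/92 (H = 1/(-92) = -1/92 ≈ -0.010870)
E = -737/92 (E = -8 - 1/92 = -737/92 ≈ -8.0109)
d(x, f) = x/(-737/92 + x) (d(x, f) = (0*(-5 + x) + x)/(x - 737/92) = (0 + x)/(-737/92 + x) = x/(-737/92 + x))
d(-3, -22*9) - Y = 92*(-3)/(-737 + 92*(-3)) - 1*3525 = 92*(-3)/(-737 - 276) - 3525 = 92*(-3)/(-1013) - 3525 = 92*(-3)*(-1/1013) - 3525 = 276/1013 - 3525 = -3570549/1013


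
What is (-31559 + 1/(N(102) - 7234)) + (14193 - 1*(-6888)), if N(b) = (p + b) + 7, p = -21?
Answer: -74875789/7146 ≈ -10478.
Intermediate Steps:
N(b) = -14 + b (N(b) = (-21 + b) + 7 = -14 + b)
(-31559 + 1/(N(102) - 7234)) + (14193 - 1*(-6888)) = (-31559 + 1/((-14 + 102) - 7234)) + (14193 - 1*(-6888)) = (-31559 + 1/(88 - 7234)) + (14193 + 6888) = (-31559 + 1/(-7146)) + 21081 = (-31559 - 1/7146) + 21081 = -225520615/7146 + 21081 = -74875789/7146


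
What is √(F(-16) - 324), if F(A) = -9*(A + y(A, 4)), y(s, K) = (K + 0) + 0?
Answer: 6*I*√6 ≈ 14.697*I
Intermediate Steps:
y(s, K) = K (y(s, K) = K + 0 = K)
F(A) = -36 - 9*A (F(A) = -9*(A + 4) = -9*(4 + A) = -36 - 9*A)
√(F(-16) - 324) = √((-36 - 9*(-16)) - 324) = √((-36 + 144) - 324) = √(108 - 324) = √(-216) = 6*I*√6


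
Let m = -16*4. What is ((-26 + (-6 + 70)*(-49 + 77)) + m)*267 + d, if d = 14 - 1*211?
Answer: 454237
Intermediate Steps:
m = -64
d = -197 (d = 14 - 211 = -197)
((-26 + (-6 + 70)*(-49 + 77)) + m)*267 + d = ((-26 + (-6 + 70)*(-49 + 77)) - 64)*267 - 197 = ((-26 + 64*28) - 64)*267 - 197 = ((-26 + 1792) - 64)*267 - 197 = (1766 - 64)*267 - 197 = 1702*267 - 197 = 454434 - 197 = 454237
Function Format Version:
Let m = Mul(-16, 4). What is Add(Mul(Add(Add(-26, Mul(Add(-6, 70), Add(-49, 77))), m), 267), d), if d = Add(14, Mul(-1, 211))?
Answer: 454237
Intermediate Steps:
m = -64
d = -197 (d = Add(14, -211) = -197)
Add(Mul(Add(Add(-26, Mul(Add(-6, 70), Add(-49, 77))), m), 267), d) = Add(Mul(Add(Add(-26, Mul(Add(-6, 70), Add(-49, 77))), -64), 267), -197) = Add(Mul(Add(Add(-26, Mul(64, 28)), -64), 267), -197) = Add(Mul(Add(Add(-26, 1792), -64), 267), -197) = Add(Mul(Add(1766, -64), 267), -197) = Add(Mul(1702, 267), -197) = Add(454434, -197) = 454237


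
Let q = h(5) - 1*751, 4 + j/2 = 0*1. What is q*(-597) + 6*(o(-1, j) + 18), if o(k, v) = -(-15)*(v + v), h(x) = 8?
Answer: 442239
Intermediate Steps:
j = -8 (j = -8 + 2*(0*1) = -8 + 2*0 = -8 + 0 = -8)
o(k, v) = 30*v (o(k, v) = -(-15)*2*v = -(-30)*v = 30*v)
q = -743 (q = 8 - 1*751 = 8 - 751 = -743)
q*(-597) + 6*(o(-1, j) + 18) = -743*(-597) + 6*(30*(-8) + 18) = 443571 + 6*(-240 + 18) = 443571 + 6*(-222) = 443571 - 1332 = 442239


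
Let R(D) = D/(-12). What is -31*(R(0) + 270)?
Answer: -8370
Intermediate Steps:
R(D) = -D/12 (R(D) = D*(-1/12) = -D/12)
-31*(R(0) + 270) = -31*(-1/12*0 + 270) = -31*(0 + 270) = -31*270 = -8370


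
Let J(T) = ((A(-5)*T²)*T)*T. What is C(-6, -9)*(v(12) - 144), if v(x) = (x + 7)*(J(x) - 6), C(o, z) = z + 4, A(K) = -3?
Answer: 5911050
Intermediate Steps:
C(o, z) = 4 + z
J(T) = -3*T⁴ (J(T) = ((-3*T²)*T)*T = (-3*T³)*T = -3*T⁴)
v(x) = (-6 - 3*x⁴)*(7 + x) (v(x) = (x + 7)*(-3*x⁴ - 6) = (7 + x)*(-6 - 3*x⁴) = (-6 - 3*x⁴)*(7 + x))
C(-6, -9)*(v(12) - 144) = (4 - 9)*((-42 - 21*12⁴ - 6*12 - 3*12⁵) - 144) = -5*((-42 - 21*20736 - 72 - 3*248832) - 144) = -5*((-42 - 435456 - 72 - 746496) - 144) = -5*(-1182066 - 144) = -5*(-1182210) = 5911050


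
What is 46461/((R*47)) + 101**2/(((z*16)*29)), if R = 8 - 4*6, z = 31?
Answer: -2580562/42253 ≈ -61.074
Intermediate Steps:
R = -16 (R = 8 - 24 = -16)
46461/((R*47)) + 101**2/(((z*16)*29)) = 46461/((-16*47)) + 101**2/(((31*16)*29)) = 46461/(-752) + 10201/((496*29)) = 46461*(-1/752) + 10201/14384 = -46461/752 + 10201*(1/14384) = -46461/752 + 10201/14384 = -2580562/42253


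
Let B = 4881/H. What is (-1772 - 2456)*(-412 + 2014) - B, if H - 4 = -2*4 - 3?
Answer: -47407911/7 ≈ -6.7726e+6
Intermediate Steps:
H = -7 (H = 4 + (-2*4 - 3) = 4 + (-8 - 3) = 4 - 11 = -7)
B = -4881/7 (B = 4881/(-7) = 4881*(-⅐) = -4881/7 ≈ -697.29)
(-1772 - 2456)*(-412 + 2014) - B = (-1772 - 2456)*(-412 + 2014) - 1*(-4881/7) = -4228*1602 + 4881/7 = -6773256 + 4881/7 = -47407911/7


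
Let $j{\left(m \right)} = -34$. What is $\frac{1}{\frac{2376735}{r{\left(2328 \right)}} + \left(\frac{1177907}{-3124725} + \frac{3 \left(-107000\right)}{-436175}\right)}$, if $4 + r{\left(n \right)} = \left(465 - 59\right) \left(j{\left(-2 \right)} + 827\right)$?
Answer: $\frac{5850663677534850}{45291151390511953} \approx 0.12918$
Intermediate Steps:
$r{\left(n \right)} = 321954$ ($r{\left(n \right)} = -4 + \left(465 - 59\right) \left(-34 + 827\right) = -4 + 406 \cdot 793 = -4 + 321958 = 321954$)
$\frac{1}{\frac{2376735}{r{\left(2328 \right)}} + \left(\frac{1177907}{-3124725} + \frac{3 \left(-107000\right)}{-436175}\right)} = \frac{1}{\frac{2376735}{321954} + \left(\frac{1177907}{-3124725} + \frac{3 \left(-107000\right)}{-436175}\right)} = \frac{1}{2376735 \cdot \frac{1}{321954} + \left(1177907 \left(- \frac{1}{3124725}\right) - - \frac{12840}{17447}\right)} = \frac{1}{\frac{792245}{107318} + \left(- \frac{1177907}{3124725} + \frac{12840}{17447}\right)} = \frac{1}{\frac{792245}{107318} + \frac{19570525571}{54517077075}} = \frac{1}{\frac{45291151390511953}{5850663677534850}} = \frac{5850663677534850}{45291151390511953}$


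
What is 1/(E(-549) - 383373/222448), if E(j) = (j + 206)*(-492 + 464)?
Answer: 222448/2136007219 ≈ 0.00010414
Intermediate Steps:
E(j) = -5768 - 28*j (E(j) = (206 + j)*(-28) = -5768 - 28*j)
1/(E(-549) - 383373/222448) = 1/((-5768 - 28*(-549)) - 383373/222448) = 1/((-5768 + 15372) - 383373*1/222448) = 1/(9604 - 383373/222448) = 1/(2136007219/222448) = 222448/2136007219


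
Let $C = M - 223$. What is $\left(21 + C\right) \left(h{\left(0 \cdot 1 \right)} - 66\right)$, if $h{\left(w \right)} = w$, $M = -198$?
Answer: $26400$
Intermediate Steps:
$C = -421$ ($C = -198 - 223 = -421$)
$\left(21 + C\right) \left(h{\left(0 \cdot 1 \right)} - 66\right) = \left(21 - 421\right) \left(0 \cdot 1 - 66\right) = - 400 \left(0 - 66\right) = \left(-400\right) \left(-66\right) = 26400$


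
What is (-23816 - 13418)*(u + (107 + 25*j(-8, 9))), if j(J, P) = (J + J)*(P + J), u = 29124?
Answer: -1073493454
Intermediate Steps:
j(J, P) = 2*J*(J + P) (j(J, P) = (2*J)*(J + P) = 2*J*(J + P))
(-23816 - 13418)*(u + (107 + 25*j(-8, 9))) = (-23816 - 13418)*(29124 + (107 + 25*(2*(-8)*(-8 + 9)))) = -37234*(29124 + (107 + 25*(2*(-8)*1))) = -37234*(29124 + (107 + 25*(-16))) = -37234*(29124 + (107 - 400)) = -37234*(29124 - 293) = -37234*28831 = -1073493454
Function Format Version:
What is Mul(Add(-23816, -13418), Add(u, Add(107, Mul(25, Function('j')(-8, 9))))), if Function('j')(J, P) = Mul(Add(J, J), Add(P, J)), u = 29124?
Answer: -1073493454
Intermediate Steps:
Function('j')(J, P) = Mul(2, J, Add(J, P)) (Function('j')(J, P) = Mul(Mul(2, J), Add(J, P)) = Mul(2, J, Add(J, P)))
Mul(Add(-23816, -13418), Add(u, Add(107, Mul(25, Function('j')(-8, 9))))) = Mul(Add(-23816, -13418), Add(29124, Add(107, Mul(25, Mul(2, -8, Add(-8, 9)))))) = Mul(-37234, Add(29124, Add(107, Mul(25, Mul(2, -8, 1))))) = Mul(-37234, Add(29124, Add(107, Mul(25, -16)))) = Mul(-37234, Add(29124, Add(107, -400))) = Mul(-37234, Add(29124, -293)) = Mul(-37234, 28831) = -1073493454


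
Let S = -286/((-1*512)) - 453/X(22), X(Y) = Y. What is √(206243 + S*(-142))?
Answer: 5*√259067886/176 ≈ 457.26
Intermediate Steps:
S = -56411/2816 (S = -286/((-1*512)) - 453/22 = -286/(-512) - 453*1/22 = -286*(-1/512) - 453/22 = 143/256 - 453/22 = -56411/2816 ≈ -20.032)
√(206243 + S*(-142)) = √(206243 - 56411/2816*(-142)) = √(206243 + 4005181/1408) = √(294395325/1408) = 5*√259067886/176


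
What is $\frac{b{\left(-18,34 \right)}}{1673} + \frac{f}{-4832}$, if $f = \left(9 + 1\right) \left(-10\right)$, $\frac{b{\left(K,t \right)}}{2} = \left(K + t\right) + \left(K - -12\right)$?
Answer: $\frac{65985}{2020984} \approx 0.03265$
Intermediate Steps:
$b{\left(K,t \right)} = 24 + 2 t + 4 K$ ($b{\left(K,t \right)} = 2 \left(\left(K + t\right) + \left(K - -12\right)\right) = 2 \left(\left(K + t\right) + \left(K + 12\right)\right) = 2 \left(\left(K + t\right) + \left(12 + K\right)\right) = 2 \left(12 + t + 2 K\right) = 24 + 2 t + 4 K$)
$f = -100$ ($f = 10 \left(-10\right) = -100$)
$\frac{b{\left(-18,34 \right)}}{1673} + \frac{f}{-4832} = \frac{24 + 2 \cdot 34 + 4 \left(-18\right)}{1673} - \frac{100}{-4832} = \left(24 + 68 - 72\right) \frac{1}{1673} - - \frac{25}{1208} = 20 \cdot \frac{1}{1673} + \frac{25}{1208} = \frac{20}{1673} + \frac{25}{1208} = \frac{65985}{2020984}$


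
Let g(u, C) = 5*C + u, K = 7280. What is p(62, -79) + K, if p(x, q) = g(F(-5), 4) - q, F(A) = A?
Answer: 7374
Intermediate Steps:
g(u, C) = u + 5*C
p(x, q) = 15 - q (p(x, q) = (-5 + 5*4) - q = (-5 + 20) - q = 15 - q)
p(62, -79) + K = (15 - 1*(-79)) + 7280 = (15 + 79) + 7280 = 94 + 7280 = 7374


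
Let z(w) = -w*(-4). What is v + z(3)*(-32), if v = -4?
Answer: -388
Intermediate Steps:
z(w) = 4*w
v + z(3)*(-32) = -4 + (4*3)*(-32) = -4 + 12*(-32) = -4 - 384 = -388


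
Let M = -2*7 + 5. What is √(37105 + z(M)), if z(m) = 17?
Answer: √37122 ≈ 192.67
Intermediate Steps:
M = -9 (M = -14 + 5 = -9)
√(37105 + z(M)) = √(37105 + 17) = √37122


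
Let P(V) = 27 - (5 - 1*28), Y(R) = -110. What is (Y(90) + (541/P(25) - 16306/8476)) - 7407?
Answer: -397741798/52975 ≈ -7508.1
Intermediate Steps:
P(V) = 50 (P(V) = 27 - (5 - 28) = 27 - 1*(-23) = 27 + 23 = 50)
(Y(90) + (541/P(25) - 16306/8476)) - 7407 = (-110 + (541/50 - 16306/8476)) - 7407 = (-110 + (541*(1/50) - 16306*1/8476)) - 7407 = (-110 + (541/50 - 8153/4238)) - 7407 = (-110 + 471277/52975) - 7407 = -5355973/52975 - 7407 = -397741798/52975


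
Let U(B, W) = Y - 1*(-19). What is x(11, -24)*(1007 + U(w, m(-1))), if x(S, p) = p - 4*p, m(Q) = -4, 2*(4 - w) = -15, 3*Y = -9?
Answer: 73656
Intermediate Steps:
Y = -3 (Y = (1/3)*(-9) = -3)
w = 23/2 (w = 4 - 1/2*(-15) = 4 + 15/2 = 23/2 ≈ 11.500)
x(S, p) = -3*p
U(B, W) = 16 (U(B, W) = -3 - 1*(-19) = -3 + 19 = 16)
x(11, -24)*(1007 + U(w, m(-1))) = (-3*(-24))*(1007 + 16) = 72*1023 = 73656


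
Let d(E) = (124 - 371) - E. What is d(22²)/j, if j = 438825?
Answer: -731/438825 ≈ -0.0016658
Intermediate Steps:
d(E) = -247 - E
d(22²)/j = (-247 - 1*22²)/438825 = (-247 - 1*484)*(1/438825) = (-247 - 484)*(1/438825) = -731*1/438825 = -731/438825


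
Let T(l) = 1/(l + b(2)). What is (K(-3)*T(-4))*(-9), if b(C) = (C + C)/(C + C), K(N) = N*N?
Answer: 27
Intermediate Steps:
K(N) = N²
b(C) = 1 (b(C) = (2*C)/((2*C)) = (2*C)*(1/(2*C)) = 1)
T(l) = 1/(1 + l) (T(l) = 1/(l + 1) = 1/(1 + l))
(K(-3)*T(-4))*(-9) = ((-3)²/(1 - 4))*(-9) = (9/(-3))*(-9) = (9*(-⅓))*(-9) = -3*(-9) = 27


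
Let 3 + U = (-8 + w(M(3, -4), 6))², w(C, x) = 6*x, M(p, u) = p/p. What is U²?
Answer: 609961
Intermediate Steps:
M(p, u) = 1
U = 781 (U = -3 + (-8 + 6*6)² = -3 + (-8 + 36)² = -3 + 28² = -3 + 784 = 781)
U² = 781² = 609961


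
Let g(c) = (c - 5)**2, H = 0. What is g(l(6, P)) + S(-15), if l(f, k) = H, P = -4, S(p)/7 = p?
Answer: -80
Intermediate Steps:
S(p) = 7*p
l(f, k) = 0
g(c) = (-5 + c)**2
g(l(6, P)) + S(-15) = (-5 + 0)**2 + 7*(-15) = (-5)**2 - 105 = 25 - 105 = -80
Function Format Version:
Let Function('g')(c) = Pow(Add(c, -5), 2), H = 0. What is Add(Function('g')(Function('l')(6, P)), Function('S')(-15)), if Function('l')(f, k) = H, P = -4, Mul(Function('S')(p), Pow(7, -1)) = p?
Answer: -80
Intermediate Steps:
Function('S')(p) = Mul(7, p)
Function('l')(f, k) = 0
Function('g')(c) = Pow(Add(-5, c), 2)
Add(Function('g')(Function('l')(6, P)), Function('S')(-15)) = Add(Pow(Add(-5, 0), 2), Mul(7, -15)) = Add(Pow(-5, 2), -105) = Add(25, -105) = -80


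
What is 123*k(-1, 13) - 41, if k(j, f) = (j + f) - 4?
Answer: 943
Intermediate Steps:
k(j, f) = -4 + f + j (k(j, f) = (f + j) - 4 = -4 + f + j)
123*k(-1, 13) - 41 = 123*(-4 + 13 - 1) - 41 = 123*8 - 41 = 984 - 41 = 943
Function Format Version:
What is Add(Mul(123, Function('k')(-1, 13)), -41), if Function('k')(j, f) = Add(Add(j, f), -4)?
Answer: 943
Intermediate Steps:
Function('k')(j, f) = Add(-4, f, j) (Function('k')(j, f) = Add(Add(f, j), -4) = Add(-4, f, j))
Add(Mul(123, Function('k')(-1, 13)), -41) = Add(Mul(123, Add(-4, 13, -1)), -41) = Add(Mul(123, 8), -41) = Add(984, -41) = 943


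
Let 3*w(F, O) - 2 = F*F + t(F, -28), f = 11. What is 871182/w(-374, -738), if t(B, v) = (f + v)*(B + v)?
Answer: 435591/24452 ≈ 17.814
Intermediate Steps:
t(B, v) = (11 + v)*(B + v)
w(F, O) = 478/3 - 17*F/3 + F**2/3 (w(F, O) = 2/3 + (F*F + ((-28)**2 + 11*F + 11*(-28) + F*(-28)))/3 = 2/3 + (F**2 + (784 + 11*F - 308 - 28*F))/3 = 2/3 + (F**2 + (476 - 17*F))/3 = 2/3 + (476 + F**2 - 17*F)/3 = 2/3 + (476/3 - 17*F/3 + F**2/3) = 478/3 - 17*F/3 + F**2/3)
871182/w(-374, -738) = 871182/(478/3 - 17/3*(-374) + (1/3)*(-374)**2) = 871182/(478/3 + 6358/3 + (1/3)*139876) = 871182/(478/3 + 6358/3 + 139876/3) = 871182/48904 = 871182*(1/48904) = 435591/24452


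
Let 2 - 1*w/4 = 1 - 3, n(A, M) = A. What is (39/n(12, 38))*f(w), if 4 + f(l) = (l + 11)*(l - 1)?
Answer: 5213/4 ≈ 1303.3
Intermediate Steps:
w = 16 (w = 8 - 4*(1 - 3) = 8 - 4*(-2) = 8 + 8 = 16)
f(l) = -4 + (-1 + l)*(11 + l) (f(l) = -4 + (l + 11)*(l - 1) = -4 + (11 + l)*(-1 + l) = -4 + (-1 + l)*(11 + l))
(39/n(12, 38))*f(w) = (39/12)*(-15 + 16² + 10*16) = (39*(1/12))*(-15 + 256 + 160) = (13/4)*401 = 5213/4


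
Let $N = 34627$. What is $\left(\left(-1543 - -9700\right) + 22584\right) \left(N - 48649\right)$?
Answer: $-431050302$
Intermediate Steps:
$\left(\left(-1543 - -9700\right) + 22584\right) \left(N - 48649\right) = \left(\left(-1543 - -9700\right) + 22584\right) \left(34627 - 48649\right) = \left(\left(-1543 + 9700\right) + 22584\right) \left(-14022\right) = \left(8157 + 22584\right) \left(-14022\right) = 30741 \left(-14022\right) = -431050302$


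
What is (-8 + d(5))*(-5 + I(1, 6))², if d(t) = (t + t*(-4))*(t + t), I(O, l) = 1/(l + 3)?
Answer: -305888/81 ≈ -3776.4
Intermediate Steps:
I(O, l) = 1/(3 + l)
d(t) = -6*t² (d(t) = (t - 4*t)*(2*t) = (-3*t)*(2*t) = -6*t²)
(-8 + d(5))*(-5 + I(1, 6))² = (-8 - 6*5²)*(-5 + 1/(3 + 6))² = (-8 - 6*25)*(-5 + 1/9)² = (-8 - 150)*(-5 + ⅑)² = -158*(-44/9)² = -158*1936/81 = -305888/81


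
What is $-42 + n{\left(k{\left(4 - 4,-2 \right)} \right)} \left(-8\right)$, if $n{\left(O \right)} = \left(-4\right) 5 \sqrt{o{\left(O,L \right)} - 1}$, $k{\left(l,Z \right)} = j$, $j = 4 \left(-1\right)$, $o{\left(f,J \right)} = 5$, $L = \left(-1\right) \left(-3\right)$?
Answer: $278$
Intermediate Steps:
$L = 3$
$j = -4$
$k{\left(l,Z \right)} = -4$
$n{\left(O \right)} = -40$ ($n{\left(O \right)} = \left(-4\right) 5 \sqrt{5 - 1} = - 20 \sqrt{4} = \left(-20\right) 2 = -40$)
$-42 + n{\left(k{\left(4 - 4,-2 \right)} \right)} \left(-8\right) = -42 - -320 = -42 + 320 = 278$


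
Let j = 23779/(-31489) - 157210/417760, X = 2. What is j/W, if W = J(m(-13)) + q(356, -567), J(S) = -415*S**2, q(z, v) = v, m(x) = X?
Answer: 1488430073/2929583901328 ≈ 0.00050807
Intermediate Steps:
m(x) = 2
j = -1488430073/1315484464 (j = 23779*(-1/31489) - 157210*1/417760 = -23779/31489 - 15721/41776 = -1488430073/1315484464 ≈ -1.1315)
W = -2227 (W = -415*2**2 - 567 = -415*4 - 567 = -1660 - 567 = -2227)
j/W = -1488430073/1315484464/(-2227) = -1488430073/1315484464*(-1/2227) = 1488430073/2929583901328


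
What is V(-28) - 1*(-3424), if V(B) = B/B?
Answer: 3425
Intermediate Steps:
V(B) = 1
V(-28) - 1*(-3424) = 1 - 1*(-3424) = 1 + 3424 = 3425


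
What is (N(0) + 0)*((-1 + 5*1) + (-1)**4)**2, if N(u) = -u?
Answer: 0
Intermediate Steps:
(N(0) + 0)*((-1 + 5*1) + (-1)**4)**2 = (-1*0 + 0)*((-1 + 5*1) + (-1)**4)**2 = (0 + 0)*((-1 + 5) + 1)**2 = 0*(4 + 1)**2 = 0*5**2 = 0*25 = 0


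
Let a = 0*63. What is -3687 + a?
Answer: -3687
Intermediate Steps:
a = 0
-3687 + a = -3687 + 0 = -3687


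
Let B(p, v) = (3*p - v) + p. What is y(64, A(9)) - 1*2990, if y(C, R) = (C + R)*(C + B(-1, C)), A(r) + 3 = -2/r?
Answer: -29098/9 ≈ -3233.1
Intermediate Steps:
A(r) = -3 - 2/r
B(p, v) = -v + 4*p (B(p, v) = (-v + 3*p) + p = -v + 4*p)
y(C, R) = -4*C - 4*R (y(C, R) = (C + R)*(C + (-C + 4*(-1))) = (C + R)*(C + (-C - 4)) = (C + R)*(C + (-4 - C)) = (C + R)*(-4) = -4*C - 4*R)
y(64, A(9)) - 1*2990 = (-4*64 - 4*(-3 - 2/9)) - 1*2990 = (-256 - 4*(-3 - 2*⅑)) - 2990 = (-256 - 4*(-3 - 2/9)) - 2990 = (-256 - 4*(-29/9)) - 2990 = (-256 + 116/9) - 2990 = -2188/9 - 2990 = -29098/9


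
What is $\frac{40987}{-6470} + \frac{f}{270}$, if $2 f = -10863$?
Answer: $- \frac{1026851}{38820} \approx -26.452$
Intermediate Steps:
$f = - \frac{10863}{2}$ ($f = \frac{1}{2} \left(-10863\right) = - \frac{10863}{2} \approx -5431.5$)
$\frac{40987}{-6470} + \frac{f}{270} = \frac{40987}{-6470} - \frac{10863}{2 \cdot 270} = 40987 \left(- \frac{1}{6470}\right) - \frac{1207}{60} = - \frac{40987}{6470} - \frac{1207}{60} = - \frac{1026851}{38820}$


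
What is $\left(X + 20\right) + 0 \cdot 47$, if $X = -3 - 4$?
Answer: $13$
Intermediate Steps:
$X = -7$ ($X = -3 - 4 = -7$)
$\left(X + 20\right) + 0 \cdot 47 = \left(-7 + 20\right) + 0 \cdot 47 = 13 + 0 = 13$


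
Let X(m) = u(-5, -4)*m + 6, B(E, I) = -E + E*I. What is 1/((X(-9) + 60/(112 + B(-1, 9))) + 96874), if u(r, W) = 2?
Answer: 26/2518427 ≈ 1.0324e-5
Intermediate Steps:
X(m) = 6 + 2*m (X(m) = 2*m + 6 = 6 + 2*m)
1/((X(-9) + 60/(112 + B(-1, 9))) + 96874) = 1/(((6 + 2*(-9)) + 60/(112 - (-1 + 9))) + 96874) = 1/(((6 - 18) + 60/(112 - 1*8)) + 96874) = 1/((-12 + 60/(112 - 8)) + 96874) = 1/((-12 + 60/104) + 96874) = 1/((-12 + (1/104)*60) + 96874) = 1/((-12 + 15/26) + 96874) = 1/(-297/26 + 96874) = 1/(2518427/26) = 26/2518427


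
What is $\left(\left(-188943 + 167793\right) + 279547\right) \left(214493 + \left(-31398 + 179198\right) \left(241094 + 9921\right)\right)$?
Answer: $9586588517096721$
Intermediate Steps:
$\left(\left(-188943 + 167793\right) + 279547\right) \left(214493 + \left(-31398 + 179198\right) \left(241094 + 9921\right)\right) = \left(-21150 + 279547\right) \left(214493 + 147800 \cdot 251015\right) = 258397 \left(214493 + 37100017000\right) = 258397 \cdot 37100231493 = 9586588517096721$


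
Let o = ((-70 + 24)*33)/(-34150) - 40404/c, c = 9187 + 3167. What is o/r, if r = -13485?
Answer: 113420269/474097876125 ≈ 0.00023923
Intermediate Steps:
c = 12354
o = -113420269/35157425 (o = ((-70 + 24)*33)/(-34150) - 40404/12354 = -46*33*(-1/34150) - 40404*1/12354 = -1518*(-1/34150) - 6734/2059 = 759/17075 - 6734/2059 = -113420269/35157425 ≈ -3.2261)
o/r = -113420269/35157425/(-13485) = -113420269/35157425*(-1/13485) = 113420269/474097876125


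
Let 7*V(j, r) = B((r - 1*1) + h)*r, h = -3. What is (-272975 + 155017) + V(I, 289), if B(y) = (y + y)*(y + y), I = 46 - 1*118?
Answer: 93070394/7 ≈ 1.3296e+7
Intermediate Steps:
I = -72 (I = 46 - 118 = -72)
B(y) = 4*y² (B(y) = (2*y)*(2*y) = 4*y²)
V(j, r) = 4*r*(-4 + r)²/7 (V(j, r) = ((4*((r - 1*1) - 3)²)*r)/7 = ((4*((r - 1) - 3)²)*r)/7 = ((4*((-1 + r) - 3)²)*r)/7 = ((4*(-4 + r)²)*r)/7 = (4*r*(-4 + r)²)/7 = 4*r*(-4 + r)²/7)
(-272975 + 155017) + V(I, 289) = (-272975 + 155017) + (4/7)*289*(-4 + 289)² = -117958 + (4/7)*289*285² = -117958 + (4/7)*289*81225 = -117958 + 93896100/7 = 93070394/7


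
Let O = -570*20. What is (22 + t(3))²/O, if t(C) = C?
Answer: -25/456 ≈ -0.054825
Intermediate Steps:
O = -11400
(22 + t(3))²/O = (22 + 3)²/(-11400) = 25²*(-1/11400) = 625*(-1/11400) = -25/456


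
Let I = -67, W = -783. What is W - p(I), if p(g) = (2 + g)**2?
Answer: -5008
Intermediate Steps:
W - p(I) = -783 - (2 - 67)**2 = -783 - 1*(-65)**2 = -783 - 1*4225 = -783 - 4225 = -5008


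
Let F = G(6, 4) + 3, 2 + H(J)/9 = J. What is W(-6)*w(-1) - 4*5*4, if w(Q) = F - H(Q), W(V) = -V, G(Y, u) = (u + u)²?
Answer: 484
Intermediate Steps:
H(J) = -18 + 9*J
G(Y, u) = 4*u² (G(Y, u) = (2*u)² = 4*u²)
F = 67 (F = 4*4² + 3 = 4*16 + 3 = 64 + 3 = 67)
w(Q) = 85 - 9*Q (w(Q) = 67 - (-18 + 9*Q) = 67 + (18 - 9*Q) = 85 - 9*Q)
W(-6)*w(-1) - 4*5*4 = (-1*(-6))*(85 - 9*(-1)) - 4*5*4 = 6*(85 + 9) - 20*4 = 6*94 - 80 = 564 - 80 = 484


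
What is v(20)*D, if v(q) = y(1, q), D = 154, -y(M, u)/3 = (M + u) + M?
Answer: -10164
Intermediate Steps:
y(M, u) = -6*M - 3*u (y(M, u) = -3*((M + u) + M) = -3*(u + 2*M) = -6*M - 3*u)
v(q) = -6 - 3*q (v(q) = -6*1 - 3*q = -6 - 3*q)
v(20)*D = (-6 - 3*20)*154 = (-6 - 60)*154 = -66*154 = -10164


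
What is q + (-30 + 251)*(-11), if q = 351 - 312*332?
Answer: -105664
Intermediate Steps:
q = -103233 (q = 351 - 103584 = -103233)
q + (-30 + 251)*(-11) = -103233 + (-30 + 251)*(-11) = -103233 + 221*(-11) = -103233 - 2431 = -105664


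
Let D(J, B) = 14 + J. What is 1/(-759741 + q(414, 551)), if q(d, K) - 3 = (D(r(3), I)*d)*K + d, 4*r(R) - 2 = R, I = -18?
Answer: 2/5438829 ≈ 3.6773e-7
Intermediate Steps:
r(R) = 1/2 + R/4
q(d, K) = 3 + d + 61*K*d/4 (q(d, K) = 3 + (((14 + (1/2 + (1/4)*3))*d)*K + d) = 3 + (((14 + (1/2 + 3/4))*d)*K + d) = 3 + (((14 + 5/4)*d)*K + d) = 3 + ((61*d/4)*K + d) = 3 + (61*K*d/4 + d) = 3 + (d + 61*K*d/4) = 3 + d + 61*K*d/4)
1/(-759741 + q(414, 551)) = 1/(-759741 + (3 + 414 + (61/4)*551*414)) = 1/(-759741 + (3 + 414 + 6957477/2)) = 1/(-759741 + 6958311/2) = 1/(5438829/2) = 2/5438829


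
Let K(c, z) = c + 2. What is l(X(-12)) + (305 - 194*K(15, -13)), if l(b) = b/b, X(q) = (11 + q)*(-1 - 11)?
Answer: -2992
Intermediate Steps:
K(c, z) = 2 + c
X(q) = -132 - 12*q (X(q) = (11 + q)*(-12) = -132 - 12*q)
l(b) = 1
l(X(-12)) + (305 - 194*K(15, -13)) = 1 + (305 - 194*(2 + 15)) = 1 + (305 - 194*17) = 1 + (305 - 3298) = 1 - 2993 = -2992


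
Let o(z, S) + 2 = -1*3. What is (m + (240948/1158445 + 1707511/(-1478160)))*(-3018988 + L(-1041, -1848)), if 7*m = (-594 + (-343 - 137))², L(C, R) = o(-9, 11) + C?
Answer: -198835309321302511106621/399552314280 ≈ -4.9765e+11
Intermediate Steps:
o(z, S) = -5 (o(z, S) = -2 - 1*3 = -2 - 3 = -5)
L(C, R) = -5 + C
m = 1153476/7 (m = (-594 + (-343 - 137))²/7 = (-594 - 480)²/7 = (⅐)*(-1074)² = (⅐)*1153476 = 1153476/7 ≈ 1.6478e+5)
(m + (240948/1158445 + 1707511/(-1478160)))*(-3018988 + L(-1041, -1848)) = (1153476/7 + (240948/1158445 + 1707511/(-1478160)))*(-3018988 + (-5 - 1041)) = (1153476/7 + (240948*(1/1158445) + 1707511*(-1/1478160)))*(-3018988 - 1046) = (1153476/7 + (240948/1158445 - 1707511/1478160))*(-3020034) = (1153476/7 - 324379576943/342473412240)*(-3020034) = (395032590999907639/2397313885680)*(-3020034) = -198835309321302511106621/399552314280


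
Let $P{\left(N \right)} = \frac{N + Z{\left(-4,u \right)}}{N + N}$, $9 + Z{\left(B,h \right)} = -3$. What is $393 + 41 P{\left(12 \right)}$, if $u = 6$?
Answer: $393$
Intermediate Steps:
$Z{\left(B,h \right)} = -12$ ($Z{\left(B,h \right)} = -9 - 3 = -12$)
$P{\left(N \right)} = \frac{-12 + N}{2 N}$ ($P{\left(N \right)} = \frac{N - 12}{N + N} = \frac{-12 + N}{2 N}$)
$393 + 41 P{\left(12 \right)} = 393 + 41 \frac{-12 + 12}{2 \cdot 12} = 393 + 41 \cdot \frac{1}{2} \cdot \frac{1}{12} \cdot 0 = 393 + 41 \cdot 0 = 393 + 0 = 393$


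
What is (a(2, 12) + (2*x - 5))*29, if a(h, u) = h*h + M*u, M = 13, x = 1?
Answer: 4553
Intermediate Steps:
a(h, u) = h² + 13*u (a(h, u) = h*h + 13*u = h² + 13*u)
(a(2, 12) + (2*x - 5))*29 = ((2² + 13*12) + (2*1 - 5))*29 = ((4 + 156) + (2 - 5))*29 = (160 - 3)*29 = 157*29 = 4553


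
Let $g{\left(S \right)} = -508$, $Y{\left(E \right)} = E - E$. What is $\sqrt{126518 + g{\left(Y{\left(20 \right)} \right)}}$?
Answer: $\sqrt{126010} \approx 354.98$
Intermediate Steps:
$Y{\left(E \right)} = 0$
$\sqrt{126518 + g{\left(Y{\left(20 \right)} \right)}} = \sqrt{126518 - 508} = \sqrt{126010}$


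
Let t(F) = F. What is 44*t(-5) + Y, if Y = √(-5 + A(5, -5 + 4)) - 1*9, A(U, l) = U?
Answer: -229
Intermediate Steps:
Y = -9 (Y = √(-5 + 5) - 1*9 = √0 - 9 = 0 - 9 = -9)
44*t(-5) + Y = 44*(-5) - 9 = -220 - 9 = -229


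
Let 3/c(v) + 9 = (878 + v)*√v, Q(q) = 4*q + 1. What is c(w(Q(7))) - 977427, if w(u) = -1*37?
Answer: -25578754373133/26169478 - 2523*I*√37/26169478 ≈ -9.7743e+5 - 0.00058644*I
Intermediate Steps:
Q(q) = 1 + 4*q
w(u) = -37
c(v) = 3/(-9 + √v*(878 + v)) (c(v) = 3/(-9 + (878 + v)*√v) = 3/(-9 + √v*(878 + v)))
c(w(Q(7))) - 977427 = 3/(-9 + (-37)^(3/2) + 878*√(-37)) - 977427 = 3/(-9 - 37*I*√37 + 878*(I*√37)) - 977427 = 3/(-9 - 37*I*√37 + 878*I*√37) - 977427 = 3/(-9 + 841*I*√37) - 977427 = -977427 + 3/(-9 + 841*I*√37)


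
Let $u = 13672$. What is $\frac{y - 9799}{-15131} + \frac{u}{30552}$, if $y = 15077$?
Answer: $\frac{5702197}{57785289} \approx 0.098679$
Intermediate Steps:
$\frac{y - 9799}{-15131} + \frac{u}{30552} = \frac{15077 - 9799}{-15131} + \frac{13672}{30552} = 5278 \left(- \frac{1}{15131}\right) + 13672 \cdot \frac{1}{30552} = - \frac{5278}{15131} + \frac{1709}{3819} = \frac{5702197}{57785289}$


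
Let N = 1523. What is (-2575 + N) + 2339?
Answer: 1287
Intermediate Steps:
(-2575 + N) + 2339 = (-2575 + 1523) + 2339 = -1052 + 2339 = 1287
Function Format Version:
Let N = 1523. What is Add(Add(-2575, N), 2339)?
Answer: 1287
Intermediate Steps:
Add(Add(-2575, N), 2339) = Add(Add(-2575, 1523), 2339) = Add(-1052, 2339) = 1287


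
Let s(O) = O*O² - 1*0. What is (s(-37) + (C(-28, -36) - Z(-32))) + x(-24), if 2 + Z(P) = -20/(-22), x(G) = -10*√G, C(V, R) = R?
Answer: -557567/11 - 20*I*√6 ≈ -50688.0 - 48.99*I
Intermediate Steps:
Z(P) = -12/11 (Z(P) = -2 - 20/(-22) = -2 - 20*(-1/22) = -2 + 10/11 = -12/11)
s(O) = O³ (s(O) = O³ + 0 = O³)
(s(-37) + (C(-28, -36) - Z(-32))) + x(-24) = ((-37)³ + (-36 - 1*(-12/11))) - 20*I*√6 = (-50653 + (-36 + 12/11)) - 20*I*√6 = (-50653 - 384/11) - 20*I*√6 = -557567/11 - 20*I*√6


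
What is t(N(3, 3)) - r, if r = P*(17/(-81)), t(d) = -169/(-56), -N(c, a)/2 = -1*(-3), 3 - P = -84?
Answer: 32171/1512 ≈ 21.277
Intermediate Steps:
P = 87 (P = 3 - 1*(-84) = 3 + 84 = 87)
N(c, a) = -6 (N(c, a) = -(-2)*(-3) = -2*3 = -6)
t(d) = 169/56 (t(d) = -169*(-1/56) = 169/56)
r = -493/27 (r = 87*(17/(-81)) = 87*(17*(-1/81)) = 87*(-17/81) = -493/27 ≈ -18.259)
t(N(3, 3)) - r = 169/56 - 1*(-493/27) = 169/56 + 493/27 = 32171/1512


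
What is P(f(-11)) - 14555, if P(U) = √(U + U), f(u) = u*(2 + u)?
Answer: -14555 + 3*√22 ≈ -14541.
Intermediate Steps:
P(U) = √2*√U (P(U) = √(2*U) = √2*√U)
P(f(-11)) - 14555 = √2*√(-11*(2 - 11)) - 14555 = √2*√(-11*(-9)) - 14555 = √2*√99 - 14555 = √2*(3*√11) - 14555 = 3*√22 - 14555 = -14555 + 3*√22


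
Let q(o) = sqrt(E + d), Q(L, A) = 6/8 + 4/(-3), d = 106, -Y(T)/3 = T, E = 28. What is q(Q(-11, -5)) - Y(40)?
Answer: 120 + sqrt(134) ≈ 131.58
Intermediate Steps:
Y(T) = -3*T
Q(L, A) = -7/12 (Q(L, A) = 6*(1/8) + 4*(-1/3) = 3/4 - 4/3 = -7/12)
q(o) = sqrt(134) (q(o) = sqrt(28 + 106) = sqrt(134))
q(Q(-11, -5)) - Y(40) = sqrt(134) - (-3)*40 = sqrt(134) - 1*(-120) = sqrt(134) + 120 = 120 + sqrt(134)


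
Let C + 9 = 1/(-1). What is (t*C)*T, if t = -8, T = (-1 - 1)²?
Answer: 320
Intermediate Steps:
C = -10 (C = -9 + 1/(-1) = -9 - 1 = -10)
T = 4 (T = (-2)² = 4)
(t*C)*T = -8*(-10)*4 = 80*4 = 320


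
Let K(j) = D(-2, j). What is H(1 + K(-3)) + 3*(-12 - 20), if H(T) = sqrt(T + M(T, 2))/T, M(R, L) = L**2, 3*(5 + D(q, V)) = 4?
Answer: -96 - sqrt(3)/4 ≈ -96.433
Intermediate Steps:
D(q, V) = -11/3 (D(q, V) = -5 + (1/3)*4 = -5 + 4/3 = -11/3)
K(j) = -11/3
H(T) = sqrt(4 + T)/T (H(T) = sqrt(T + 2**2)/T = sqrt(T + 4)/T = sqrt(4 + T)/T)
H(1 + K(-3)) + 3*(-12 - 20) = sqrt(4 + (1 - 11/3))/(1 - 11/3) + 3*(-12 - 20) = sqrt(4 - 8/3)/(-8/3) + 3*(-32) = -sqrt(3)/4 - 96 = -96 - sqrt(3)/4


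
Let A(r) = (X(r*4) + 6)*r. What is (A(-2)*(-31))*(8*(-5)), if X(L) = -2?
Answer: -9920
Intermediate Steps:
A(r) = 4*r (A(r) = (-2 + 6)*r = 4*r)
(A(-2)*(-31))*(8*(-5)) = ((4*(-2))*(-31))*(8*(-5)) = -8*(-31)*(-40) = 248*(-40) = -9920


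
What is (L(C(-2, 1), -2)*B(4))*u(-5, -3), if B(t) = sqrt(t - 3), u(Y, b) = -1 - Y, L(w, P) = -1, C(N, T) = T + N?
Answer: -4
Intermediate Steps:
C(N, T) = N + T
B(t) = sqrt(-3 + t)
(L(C(-2, 1), -2)*B(4))*u(-5, -3) = (-sqrt(-3 + 4))*(-1 - 1*(-5)) = (-sqrt(1))*(-1 + 5) = -1*1*4 = -1*4 = -4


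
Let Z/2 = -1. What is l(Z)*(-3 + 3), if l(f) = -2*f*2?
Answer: 0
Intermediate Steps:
Z = -2 (Z = 2*(-1) = -2)
l(f) = -4*f
l(Z)*(-3 + 3) = (-4*(-2))*(-3 + 3) = 8*0 = 0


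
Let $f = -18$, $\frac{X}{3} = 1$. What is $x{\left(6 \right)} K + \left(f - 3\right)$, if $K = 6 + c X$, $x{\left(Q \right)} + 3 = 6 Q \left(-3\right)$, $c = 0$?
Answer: $-687$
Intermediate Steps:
$X = 3$ ($X = 3 \cdot 1 = 3$)
$x{\left(Q \right)} = -3 - 18 Q$ ($x{\left(Q \right)} = -3 + 6 Q \left(-3\right) = -3 - 18 Q$)
$K = 6$ ($K = 6 + 0 \cdot 3 = 6 + 0 = 6$)
$x{\left(6 \right)} K + \left(f - 3\right) = \left(-3 - 108\right) 6 - 21 = \left(-111\right) 6 - 21 = -666 - 21 = -687$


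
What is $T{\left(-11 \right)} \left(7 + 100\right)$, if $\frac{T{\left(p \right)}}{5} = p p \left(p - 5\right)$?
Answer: $-1035760$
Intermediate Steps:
$T{\left(p \right)} = 5 p^{2} \left(-5 + p\right)$ ($T{\left(p \right)} = 5 p p \left(p - 5\right) = 5 p^{2} \left(-5 + p\right)$)
$T{\left(-11 \right)} \left(7 + 100\right) = 5 \left(-11\right)^{2} \left(-5 - 11\right) \left(7 + 100\right) = 5 \cdot 121 \left(-16\right) 107 = \left(-9680\right) 107 = -1035760$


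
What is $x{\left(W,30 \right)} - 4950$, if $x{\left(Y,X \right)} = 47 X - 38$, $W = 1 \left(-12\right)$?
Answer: $-3578$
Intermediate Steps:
$W = -12$
$x{\left(Y,X \right)} = -38 + 47 X$
$x{\left(W,30 \right)} - 4950 = \left(-38 + 47 \cdot 30\right) - 4950 = \left(-38 + 1410\right) - 4950 = 1372 - 4950 = -3578$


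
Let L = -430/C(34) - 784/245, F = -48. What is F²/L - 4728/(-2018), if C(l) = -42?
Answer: 245844276/745651 ≈ 329.70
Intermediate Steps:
L = 739/105 (L = -430/(-42) - 784/245 = -430*(-1/42) - 784*1/245 = 215/21 - 16/5 = 739/105 ≈ 7.0381)
F²/L - 4728/(-2018) = (-48)²/(739/105) - 4728/(-2018) = 2304*(105/739) - 4728*(-1/2018) = 241920/739 + 2364/1009 = 245844276/745651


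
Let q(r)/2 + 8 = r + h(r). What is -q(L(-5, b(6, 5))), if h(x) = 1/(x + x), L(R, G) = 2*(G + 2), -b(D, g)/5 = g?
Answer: 4969/46 ≈ 108.02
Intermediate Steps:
b(D, g) = -5*g
L(R, G) = 4 + 2*G (L(R, G) = 2*(2 + G) = 4 + 2*G)
h(x) = 1/(2*x)
q(r) = -16 + 1/r + 2*r (q(r) = -16 + 2*(r + 1/(2*r)) = -16 + (1/r + 2*r) = -16 + 1/r + 2*r)
-q(L(-5, b(6, 5))) = -(-16 + 1/(4 + 2*(-5*5)) + 2*(4 + 2*(-5*5))) = -(-16 + 1/(4 + 2*(-25)) + 2*(4 + 2*(-25))) = -(-16 + 1/(4 - 50) + 2*(4 - 50)) = -(-16 + 1/(-46) + 2*(-46)) = -(-16 - 1/46 - 92) = -1*(-4969/46) = 4969/46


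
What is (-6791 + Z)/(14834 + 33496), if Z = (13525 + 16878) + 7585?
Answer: 10399/16110 ≈ 0.64550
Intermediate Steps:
Z = 37988 (Z = 30403 + 7585 = 37988)
(-6791 + Z)/(14834 + 33496) = (-6791 + 37988)/(14834 + 33496) = 31197/48330 = 31197*(1/48330) = 10399/16110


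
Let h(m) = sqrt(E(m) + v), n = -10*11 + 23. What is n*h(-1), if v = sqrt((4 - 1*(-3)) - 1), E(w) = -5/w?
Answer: -87*sqrt(5 + sqrt(6)) ≈ -237.46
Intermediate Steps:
v = sqrt(6) (v = sqrt((4 + 3) - 1) = sqrt(7 - 1) = sqrt(6) ≈ 2.4495)
n = -87 (n = -110 + 23 = -87)
h(m) = sqrt(sqrt(6) - 5/m) (h(m) = sqrt(-5/m + sqrt(6)) = sqrt(sqrt(6) - 5/m))
n*h(-1) = -87*sqrt(sqrt(6) - 5/(-1)) = -87*sqrt(sqrt(6) - 5*(-1)) = -87*sqrt(sqrt(6) + 5) = -87*sqrt(5 + sqrt(6))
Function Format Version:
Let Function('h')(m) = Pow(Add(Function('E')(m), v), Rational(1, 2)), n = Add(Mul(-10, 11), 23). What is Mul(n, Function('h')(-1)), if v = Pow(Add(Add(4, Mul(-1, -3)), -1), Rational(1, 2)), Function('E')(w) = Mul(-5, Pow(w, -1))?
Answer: Mul(-87, Pow(Add(5, Pow(6, Rational(1, 2))), Rational(1, 2))) ≈ -237.46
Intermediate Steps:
v = Pow(6, Rational(1, 2)) (v = Pow(Add(Add(4, 3), -1), Rational(1, 2)) = Pow(Add(7, -1), Rational(1, 2)) = Pow(6, Rational(1, 2)) ≈ 2.4495)
n = -87 (n = Add(-110, 23) = -87)
Function('h')(m) = Pow(Add(Pow(6, Rational(1, 2)), Mul(-5, Pow(m, -1))), Rational(1, 2)) (Function('h')(m) = Pow(Add(Mul(-5, Pow(m, -1)), Pow(6, Rational(1, 2))), Rational(1, 2)) = Pow(Add(Pow(6, Rational(1, 2)), Mul(-5, Pow(m, -1))), Rational(1, 2)))
Mul(n, Function('h')(-1)) = Mul(-87, Pow(Add(Pow(6, Rational(1, 2)), Mul(-5, Pow(-1, -1))), Rational(1, 2))) = Mul(-87, Pow(Add(Pow(6, Rational(1, 2)), Mul(-5, -1)), Rational(1, 2))) = Mul(-87, Pow(Add(Pow(6, Rational(1, 2)), 5), Rational(1, 2))) = Mul(-87, Pow(Add(5, Pow(6, Rational(1, 2))), Rational(1, 2)))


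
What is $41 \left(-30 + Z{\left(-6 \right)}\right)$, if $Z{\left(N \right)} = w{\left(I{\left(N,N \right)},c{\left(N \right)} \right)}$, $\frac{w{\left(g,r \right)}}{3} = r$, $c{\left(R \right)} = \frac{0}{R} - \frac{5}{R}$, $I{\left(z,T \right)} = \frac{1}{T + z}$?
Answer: $- \frac{2255}{2} \approx -1127.5$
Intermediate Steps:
$c{\left(R \right)} = - \frac{5}{R}$ ($c{\left(R \right)} = 0 - \frac{5}{R} = - \frac{5}{R}$)
$w{\left(g,r \right)} = 3 r$
$Z{\left(N \right)} = - \frac{15}{N}$ ($Z{\left(N \right)} = 3 \left(- \frac{5}{N}\right) = - \frac{15}{N}$)
$41 \left(-30 + Z{\left(-6 \right)}\right) = 41 \left(-30 - \frac{15}{-6}\right) = 41 \left(-30 - - \frac{5}{2}\right) = 41 \left(-30 + \frac{5}{2}\right) = 41 \left(- \frac{55}{2}\right) = - \frac{2255}{2}$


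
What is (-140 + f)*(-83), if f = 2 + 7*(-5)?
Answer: 14359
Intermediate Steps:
f = -33 (f = 2 - 35 = -33)
(-140 + f)*(-83) = (-140 - 33)*(-83) = -173*(-83) = 14359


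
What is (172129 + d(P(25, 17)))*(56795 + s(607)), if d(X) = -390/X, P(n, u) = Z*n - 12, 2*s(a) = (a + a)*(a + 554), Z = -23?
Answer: 76944268931986/587 ≈ 1.3108e+11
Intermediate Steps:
s(a) = a*(554 + a) (s(a) = ((a + a)*(a + 554))/2 = ((2*a)*(554 + a))/2 = (2*a*(554 + a))/2 = a*(554 + a))
P(n, u) = -12 - 23*n (P(n, u) = -23*n - 12 = -12 - 23*n)
(172129 + d(P(25, 17)))*(56795 + s(607)) = (172129 - 390/(-12 - 23*25))*(56795 + 607*(554 + 607)) = (172129 - 390/(-12 - 575))*(56795 + 607*1161) = (172129 - 390/(-587))*(56795 + 704727) = (172129 - 390*(-1/587))*761522 = (172129 + 390/587)*761522 = (101040113/587)*761522 = 76944268931986/587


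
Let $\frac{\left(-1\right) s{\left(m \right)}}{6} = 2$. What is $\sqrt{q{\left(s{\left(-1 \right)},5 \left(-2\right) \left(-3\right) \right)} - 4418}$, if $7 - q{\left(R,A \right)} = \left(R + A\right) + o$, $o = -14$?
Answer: $i \sqrt{4415} \approx 66.445 i$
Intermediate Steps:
$s{\left(m \right)} = -12$ ($s{\left(m \right)} = \left(-6\right) 2 = -12$)
$q{\left(R,A \right)} = 21 - A - R$ ($q{\left(R,A \right)} = 7 - \left(\left(R + A\right) - 14\right) = 7 - \left(\left(A + R\right) - 14\right) = 7 - \left(-14 + A + R\right) = 21 - A - R$)
$\sqrt{q{\left(s{\left(-1 \right)},5 \left(-2\right) \left(-3\right) \right)} - 4418} = \sqrt{\left(21 - 5 \left(-2\right) \left(-3\right) - -12\right) - 4418} = \sqrt{\left(21 - \left(-10\right) \left(-3\right) + 12\right) - 4418} = \sqrt{\left(21 - 30 + 12\right) - 4418} = \sqrt{3 - 4418} = \sqrt{-4415} = i \sqrt{4415}$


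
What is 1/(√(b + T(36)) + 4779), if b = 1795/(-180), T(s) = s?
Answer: 172044/822197339 - 6*√937/822197339 ≈ 0.00020903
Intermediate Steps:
b = -359/36 (b = 1795*(-1/180) = -359/36 ≈ -9.9722)
1/(√(b + T(36)) + 4779) = 1/(√(-359/36 + 36) + 4779) = 1/(√(937/36) + 4779) = 1/(√937/6 + 4779) = 1/(4779 + √937/6)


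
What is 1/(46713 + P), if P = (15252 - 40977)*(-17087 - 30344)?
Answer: 1/1220209188 ≈ 8.1953e-10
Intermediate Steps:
P = 1220162475 (P = -25725*(-47431) = 1220162475)
1/(46713 + P) = 1/(46713 + 1220162475) = 1/1220209188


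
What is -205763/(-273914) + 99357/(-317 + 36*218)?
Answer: 28764874451/2062846334 ≈ 13.944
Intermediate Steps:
-205763/(-273914) + 99357/(-317 + 36*218) = -205763*(-1/273914) + 99357/(-317 + 7848) = 205763/273914 + 99357/7531 = 28764874451/2062846334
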